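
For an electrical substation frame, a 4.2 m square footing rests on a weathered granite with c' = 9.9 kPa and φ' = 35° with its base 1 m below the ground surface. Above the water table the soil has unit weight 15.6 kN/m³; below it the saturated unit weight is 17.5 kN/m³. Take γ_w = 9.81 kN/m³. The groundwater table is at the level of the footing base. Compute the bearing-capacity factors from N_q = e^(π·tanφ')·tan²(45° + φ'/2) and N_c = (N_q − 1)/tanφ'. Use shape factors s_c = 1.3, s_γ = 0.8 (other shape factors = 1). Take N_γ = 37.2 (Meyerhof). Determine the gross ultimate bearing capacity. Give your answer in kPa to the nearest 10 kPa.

q_ult ≈ 1590 kPa

tan35° = 0.7002, so N_q = e^(π×0.7002)·tan²(62.5°) = 9.023 × 3.69 = 33.3.
N_c = (33.3 − 1)/tan35° = 46.12.
Overburden at base level: q = 15.6 × 1 = 15.6 kPa.
Below the base the soil is submerged, so the ½γBN_γ term uses γ' = 17.5 − 9.81 = 7.69 kN/m³.
Cohesion term c·N_c·s_c = 9.9 × 46.124 × 1.3 = 593.61 kPa; surcharge term q·N_q = 15.6 × 33.296 = 519.42 kPa; self-weight term 0.5·γ·B·N_γ·s_γ = 0.5 × 7.69 × 4.2 × 37.2 × 0.8 = 480.59 kPa.
q_ult = 593.61 + 519.42 + 480.59 = 1593.6 kPa.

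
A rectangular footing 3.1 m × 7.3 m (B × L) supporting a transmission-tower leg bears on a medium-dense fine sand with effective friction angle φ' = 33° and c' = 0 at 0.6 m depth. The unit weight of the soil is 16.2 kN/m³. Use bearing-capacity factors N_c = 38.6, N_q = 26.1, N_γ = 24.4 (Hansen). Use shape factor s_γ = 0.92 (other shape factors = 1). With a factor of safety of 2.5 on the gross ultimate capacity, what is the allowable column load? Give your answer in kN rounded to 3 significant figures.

P_all ≈ 7400 kN

q = γ·D_f = 16.2 × 0.6 = 9.72 kPa.
q·N_q = 9.72 × 26.1 = 253.69 kPa
0.5·γ·B·N_γ·s_γ = 0.5 × 16.2 × 3.1 × 24.4 × 0.92 = 563.67 kPa
q_ult = 253.69 + 563.67 = 817.36 kPa.
Gross allowable pressure q_all = 817.36 / 2.5 = 326.94 kPa.
Footing area = 22.63 m², so allowable column load = 326.94 × 22.63 = 7398.8 kN.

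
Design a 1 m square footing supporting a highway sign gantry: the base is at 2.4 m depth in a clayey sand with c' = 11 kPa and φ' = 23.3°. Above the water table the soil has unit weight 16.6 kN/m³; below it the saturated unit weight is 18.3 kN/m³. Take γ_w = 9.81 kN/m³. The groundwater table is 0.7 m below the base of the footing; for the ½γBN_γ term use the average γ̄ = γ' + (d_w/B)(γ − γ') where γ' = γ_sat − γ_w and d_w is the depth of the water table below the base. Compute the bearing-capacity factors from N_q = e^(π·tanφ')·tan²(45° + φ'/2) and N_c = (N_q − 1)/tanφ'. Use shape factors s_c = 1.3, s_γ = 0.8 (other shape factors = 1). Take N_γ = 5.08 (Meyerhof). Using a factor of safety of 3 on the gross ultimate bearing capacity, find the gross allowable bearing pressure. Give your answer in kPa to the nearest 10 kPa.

N_q = e^(π·tan23.3°)·tan²(56.65°) = 8.93; N_c = (N_q − 1)/tanφ' = 18.42.
Overburden at base level: q = 16.6 × 2.4 = 39.84 kPa.
The water table is 0.7 m below the base (< B = 1 m), so the ½γBN_γ term uses γ̄ = γ' + (d_w/B)(γ − γ') = 8.49 + (0.7/1)(16.6 − 8.49) = 14.167 kN/m³.
Cohesion term c·N_c·s_c = 11 × 18.419 × 1.3 = 263.39 kPa; surcharge term q·N_q = 39.84 × 8.9325 = 355.87 kPa; self-weight term 0.5·γ·B·N_γ·s_γ = 0.5 × 14.167 × 1 × 5.08 × 0.8 = 28.787 kPa.
q_ult = 263.39 + 355.87 + 28.787 = 648.05 kPa.
q_all = 648.05 / 3 = 216.02 kPa.

q_all ≈ 220 kPa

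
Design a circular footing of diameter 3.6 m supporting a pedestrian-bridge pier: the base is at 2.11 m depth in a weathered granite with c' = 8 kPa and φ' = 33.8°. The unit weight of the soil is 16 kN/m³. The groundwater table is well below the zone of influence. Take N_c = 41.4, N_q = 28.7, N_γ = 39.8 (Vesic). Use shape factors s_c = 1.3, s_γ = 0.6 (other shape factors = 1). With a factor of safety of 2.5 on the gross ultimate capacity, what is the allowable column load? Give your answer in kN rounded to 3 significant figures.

Effective surcharge at the founding depth q = γ·D_f = 16 × 2.11 = 33.76 kPa.
q_ult = c·N_c·s_c + q·N_q + 0.5·γ·B·N_γ·s_γ
     = 8 × 41.4 × 1.3 + 33.76 × 28.7 + 0.5 × 16 × 3.6 × 39.8 × 0.6
     = 430.56 + 968.91 + 687.74 = 2087.2 kPa.
Gross allowable pressure q_all = 2087.2 / 2.5 = 834.89 kPa.
Footing area = 10.1788 m², so allowable column load = 834.89 × 10.1788 = 8498.1 kN.

P_all ≈ 8500 kN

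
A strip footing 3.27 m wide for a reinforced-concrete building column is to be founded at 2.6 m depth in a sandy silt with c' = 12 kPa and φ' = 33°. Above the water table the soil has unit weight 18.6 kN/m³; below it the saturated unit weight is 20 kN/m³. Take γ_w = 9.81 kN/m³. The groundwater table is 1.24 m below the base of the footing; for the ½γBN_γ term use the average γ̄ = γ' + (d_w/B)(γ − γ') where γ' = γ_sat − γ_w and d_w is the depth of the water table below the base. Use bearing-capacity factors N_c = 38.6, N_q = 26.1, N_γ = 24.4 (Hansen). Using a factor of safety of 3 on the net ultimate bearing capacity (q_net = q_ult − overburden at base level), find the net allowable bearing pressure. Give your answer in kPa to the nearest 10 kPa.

q_all(net) ≈ 740 kPa

Effective surcharge at the founding depth q = γ·D_f = 18.6 × 2.6 = 48.36 kPa.
With d_w = 1.24 m < B, γ̄ = 10.19 + (1.24/3.27) × (18.6 − 10.19) = 13.379 kN/m³.
q_ult = c·N_c + q·N_q + 0.5·γ·B·N_γ
     = 12 × 38.6 + 48.36 × 26.1 + 0.5 × 13.379 × 3.27 × 24.4
     = 463.2 + 1262.2 + 533.75 = 2259.1 kPa.
q_net = 2259.1 − 48.36 = 2210.8 kPa.
q_all(net) = 2210.8 / 3 = 736.93 kPa.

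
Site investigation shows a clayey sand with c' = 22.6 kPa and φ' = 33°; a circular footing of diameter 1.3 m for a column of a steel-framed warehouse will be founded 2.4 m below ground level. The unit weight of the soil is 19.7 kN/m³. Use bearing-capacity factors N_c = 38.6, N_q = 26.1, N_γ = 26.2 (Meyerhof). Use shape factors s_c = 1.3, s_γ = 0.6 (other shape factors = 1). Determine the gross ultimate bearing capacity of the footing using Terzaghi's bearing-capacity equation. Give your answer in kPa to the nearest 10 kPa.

Effective surcharge at the founding depth q = γ·D_f = 19.7 × 2.4 = 47.28 kPa.
q_ult = c·N_c·s_c + q·N_q + 0.5·γ·B·N_γ·s_γ
     = 22.6 × 38.6 × 1.3 + 47.28 × 26.1 + 0.5 × 19.7 × 1.3 × 26.2 × 0.6
     = 1134.1 + 1234 + 201.29 = 2569.4 kPa.

q_ult ≈ 2570 kPa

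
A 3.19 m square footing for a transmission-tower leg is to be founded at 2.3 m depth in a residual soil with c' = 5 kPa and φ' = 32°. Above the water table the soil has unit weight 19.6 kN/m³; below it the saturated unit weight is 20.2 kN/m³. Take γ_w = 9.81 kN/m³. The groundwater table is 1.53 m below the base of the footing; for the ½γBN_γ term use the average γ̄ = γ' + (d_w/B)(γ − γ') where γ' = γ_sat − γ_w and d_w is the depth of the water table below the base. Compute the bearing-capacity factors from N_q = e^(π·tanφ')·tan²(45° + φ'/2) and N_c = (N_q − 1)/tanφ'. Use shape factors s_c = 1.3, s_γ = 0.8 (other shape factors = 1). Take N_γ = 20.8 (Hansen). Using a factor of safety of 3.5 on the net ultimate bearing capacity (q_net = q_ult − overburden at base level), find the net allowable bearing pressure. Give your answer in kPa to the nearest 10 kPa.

N_q = e^(π·tan32°)·tan²(61°) = 23.18; N_c = (N_q − 1)/tanφ' = 35.49.
q = γ·D_f = 19.6 × 2.3 = 45.08 kPa.
γ' = 10.39 kN/m³; averaging over the depth B below the base, γ̄ = γ' + (d_w/B)(γ − γ') = 14.807 kN/m³.
c·N_c·s_c = 5 × 35.49 × 1.3 = 230.69 kPa
q·N_q = 45.08 × 23.177 = 1044.8 kPa
0.5·γ·B·N_γ·s_γ = 0.5 × 14.807 × 3.19 × 20.8 × 0.8 = 393 kPa
q_ult = 230.69 + 1044.8 + 393 = 1668.5 kPa.
q_net = 1668.5 − 45.08 = 1623.4 kPa.
q_all(net) = 1623.4 / 3.5 = 463.83 kPa.

q_all(net) ≈ 460 kPa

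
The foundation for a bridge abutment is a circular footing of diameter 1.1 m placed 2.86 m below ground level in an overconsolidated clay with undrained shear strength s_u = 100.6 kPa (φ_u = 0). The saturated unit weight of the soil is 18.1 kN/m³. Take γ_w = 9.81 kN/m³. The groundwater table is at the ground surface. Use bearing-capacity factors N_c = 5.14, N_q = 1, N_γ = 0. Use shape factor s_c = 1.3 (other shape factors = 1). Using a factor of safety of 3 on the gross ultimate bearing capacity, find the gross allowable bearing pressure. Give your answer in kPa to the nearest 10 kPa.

q_all ≈ 230 kPa

With the water table at the surface the whole profile is submerged: γ' = 18.1 − 9.81 = 8.29 kN/m³, so q = γ'·D_f = 23.709 kPa.
q_ult = c·N_c·s_c + q·N_q
     = 100.6 × 5.14 × 1.3 + 23.709 × 1
     = 672.21 + 23.709 = 695.92 kPa.
q_all = 695.92 / 3 = 231.97 kPa.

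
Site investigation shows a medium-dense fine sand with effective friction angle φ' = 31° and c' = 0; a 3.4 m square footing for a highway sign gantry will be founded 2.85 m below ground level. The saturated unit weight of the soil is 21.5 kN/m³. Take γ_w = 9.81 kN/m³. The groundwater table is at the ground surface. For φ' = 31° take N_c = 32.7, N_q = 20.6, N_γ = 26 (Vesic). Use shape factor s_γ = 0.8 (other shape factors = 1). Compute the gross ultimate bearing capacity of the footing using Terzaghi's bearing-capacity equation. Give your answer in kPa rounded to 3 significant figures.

With the water table at the surface the whole profile is submerged: γ' = 21.5 − 9.81 = 11.69 kN/m³, so q = γ'·D_f = 33.316 kPa; the same γ' applies in the ½γBN_γ term.
q_ult = q·N_q + 0.5·γ·B·N_γ·s_γ
     = 33.316 × 20.6 + 0.5 × 11.69 × 3.4 × 26 × 0.8
     = 686.32 + 413.36 = 1099.7 kPa.

q_ult ≈ 1100 kPa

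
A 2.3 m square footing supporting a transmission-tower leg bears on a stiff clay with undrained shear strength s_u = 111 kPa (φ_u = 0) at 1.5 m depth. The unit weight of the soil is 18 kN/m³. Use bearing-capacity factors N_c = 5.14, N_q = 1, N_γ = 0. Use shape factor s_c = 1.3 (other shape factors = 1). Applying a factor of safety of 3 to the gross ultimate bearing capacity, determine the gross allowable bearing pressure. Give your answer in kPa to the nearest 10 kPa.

Overburden at base level: q = 18 × 1.5 = 27 kPa.
Cohesion term c·N_c·s_c = 111 × 5.14 × 1.3 = 741.7 kPa; surcharge term q·N_q = 27 × 1 = 27 kPa.
q_ult = 741.7 + 27 = 768.7 kPa.
q_all = q_ult / FS = 768.7 / 3 = 256.23 kPa.

q_all ≈ 260 kPa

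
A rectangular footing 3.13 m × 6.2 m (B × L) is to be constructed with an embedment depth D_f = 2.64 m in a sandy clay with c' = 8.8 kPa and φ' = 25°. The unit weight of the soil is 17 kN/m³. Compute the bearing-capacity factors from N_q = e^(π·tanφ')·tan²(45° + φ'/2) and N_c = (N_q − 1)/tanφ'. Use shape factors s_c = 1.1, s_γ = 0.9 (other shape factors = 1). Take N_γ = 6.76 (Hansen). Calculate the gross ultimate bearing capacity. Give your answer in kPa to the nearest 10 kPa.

tan25° = 0.4663, so N_q = e^(π×0.4663)·tan²(57.5°) = 4.327 × 2.464 = 10.66.
N_c = (10.66 − 1)/tan25° = 20.72.
q = γ·D_f = 17 × 2.64 = 44.88 kPa.
c·N_c·s_c = 8.8 × 20.721 × 1.1 = 200.57 kPa
q·N_q = 44.88 × 10.662 = 478.52 kPa
0.5·γ·B·N_γ·s_γ = 0.5 × 17 × 3.13 × 6.76 × 0.9 = 161.86 kPa
q_ult = 200.57 + 478.52 + 161.86 = 840.96 kPa.

q_ult ≈ 840 kPa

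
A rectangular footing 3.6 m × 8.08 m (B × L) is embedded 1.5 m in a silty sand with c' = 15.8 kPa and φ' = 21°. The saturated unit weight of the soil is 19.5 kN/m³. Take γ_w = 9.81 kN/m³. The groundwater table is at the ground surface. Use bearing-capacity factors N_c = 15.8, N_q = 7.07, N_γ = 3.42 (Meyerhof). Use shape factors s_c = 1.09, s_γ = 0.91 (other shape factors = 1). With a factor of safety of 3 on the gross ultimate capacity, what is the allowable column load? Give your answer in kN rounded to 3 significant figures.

P_all ≈ 4160 kN

With the water table at the surface the whole profile is submerged: γ' = 19.5 − 9.81 = 9.69 kN/m³, so q = γ'·D_f = 14.535 kPa; the same γ' applies in the ½γBN_γ term.
q_ult = c·N_c·s_c + q·N_q + 0.5·γ·B·N_γ·s_γ
     = 15.8 × 15.8 × 1.09 + 14.535 × 7.07 + 0.5 × 9.69 × 3.6 × 3.42 × 0.91
     = 272.11 + 102.76 + 54.283 = 429.15 kPa.
Gross allowable pressure q_all = 429.15 / 3 = 143.05 kPa.
Footing area = 29.088 m², so allowable column load = 143.05 × 29.088 = 4161.1 kN.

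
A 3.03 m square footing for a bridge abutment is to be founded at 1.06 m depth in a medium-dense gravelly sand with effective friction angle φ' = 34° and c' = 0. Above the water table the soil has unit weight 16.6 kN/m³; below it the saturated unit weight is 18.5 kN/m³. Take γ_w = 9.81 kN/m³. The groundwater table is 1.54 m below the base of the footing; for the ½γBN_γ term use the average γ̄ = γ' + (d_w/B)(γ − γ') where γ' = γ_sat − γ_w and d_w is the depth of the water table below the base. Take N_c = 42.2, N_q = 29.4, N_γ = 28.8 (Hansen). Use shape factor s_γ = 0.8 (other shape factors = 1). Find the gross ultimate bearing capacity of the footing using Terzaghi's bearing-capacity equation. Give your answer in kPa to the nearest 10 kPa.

q_ult ≈ 960 kPa

q = γ·D_f = 16.6 × 1.06 = 17.596 kPa.
γ' = 8.69 kN/m³; averaging over the depth B below the base, γ̄ = γ' + (d_w/B)(γ − γ') = 12.71 kN/m³.
q·N_q = 17.596 × 29.4 = 517.32 kPa
0.5·γ·B·N_γ·s_γ = 0.5 × 12.71 × 3.03 × 28.8 × 0.8 = 443.66 kPa
q_ult = 517.32 + 443.66 = 960.98 kPa.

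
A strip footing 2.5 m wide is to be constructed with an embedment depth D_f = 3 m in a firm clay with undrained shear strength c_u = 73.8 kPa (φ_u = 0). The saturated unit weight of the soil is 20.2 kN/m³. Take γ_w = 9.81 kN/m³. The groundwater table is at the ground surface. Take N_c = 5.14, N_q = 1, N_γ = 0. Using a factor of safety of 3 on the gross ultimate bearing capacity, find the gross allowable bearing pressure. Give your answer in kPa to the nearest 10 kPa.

γ' = 20.2 − 9.81 = 10.39 kN/m³ (submerged throughout). q = 10.39 × 3 = 31.17 kPa.
c·N_c = 73.8 × 5.14 = 379.33 kPa
q·N_q = 31.17 × 1 = 31.17 kPa
q_ult = 379.33 + 31.17 = 410.5 kPa.
q_all = 410.5 / 3 = 136.83 kPa.

q_all ≈ 140 kPa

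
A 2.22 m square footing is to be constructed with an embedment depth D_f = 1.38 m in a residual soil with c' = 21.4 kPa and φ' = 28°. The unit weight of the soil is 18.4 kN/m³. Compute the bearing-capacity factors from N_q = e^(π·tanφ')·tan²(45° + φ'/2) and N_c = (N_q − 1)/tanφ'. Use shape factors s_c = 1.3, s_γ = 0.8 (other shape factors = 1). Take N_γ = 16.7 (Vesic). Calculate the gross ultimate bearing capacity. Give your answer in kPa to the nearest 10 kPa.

q_ult ≈ 1360 kPa

tan28° = 0.5317, so N_q = e^(π×0.5317)·tan²(59°) = 5.314 × 2.77 = 14.72.
N_c = (14.72 − 1)/tan28° = 25.8.
Overburden at base level: q = 18.4 × 1.38 = 25.392 kPa.
Cohesion term c·N_c·s_c = 21.4 × 25.803 × 1.3 = 717.85 kPa; surcharge term q·N_q = 25.392 × 14.72 = 373.77 kPa; self-weight term 0.5·γ·B·N_γ·s_γ = 0.5 × 18.4 × 2.22 × 16.7 × 0.8 = 272.86 kPa.
q_ult = 717.85 + 373.77 + 272.86 = 1364.5 kPa.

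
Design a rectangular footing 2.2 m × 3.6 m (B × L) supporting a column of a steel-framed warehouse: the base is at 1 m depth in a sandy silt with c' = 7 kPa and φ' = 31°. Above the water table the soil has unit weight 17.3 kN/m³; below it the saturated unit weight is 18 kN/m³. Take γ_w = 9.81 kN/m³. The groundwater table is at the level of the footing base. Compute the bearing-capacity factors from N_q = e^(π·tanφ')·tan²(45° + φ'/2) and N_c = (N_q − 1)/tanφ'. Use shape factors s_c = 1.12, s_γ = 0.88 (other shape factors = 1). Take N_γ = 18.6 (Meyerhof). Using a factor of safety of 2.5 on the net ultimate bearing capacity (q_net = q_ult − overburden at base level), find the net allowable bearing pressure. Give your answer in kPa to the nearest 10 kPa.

q_all(net) ≈ 300 kPa

N_q = e^(π·tan31°)·tan²(60.5°) = 20.63; N_c = (N_q − 1)/tanφ' = 32.67.
q = γ·D_f = 17.3 × 1 = 17.3 kPa.
For the ½γBN_γ term take γ' = 18 − 9.81 = 8.19 kN/m³ (soil below base is submerged).
c·N_c·s_c = 7 × 32.671 × 1.12 = 256.14 kPa
q·N_q = 17.3 × 20.631 = 356.91 kPa
0.5·γ·B·N_γ·s_γ = 0.5 × 8.19 × 2.2 × 18.6 × 0.88 = 147.46 kPa
q_ult = 256.14 + 356.91 + 147.46 = 760.51 kPa.
q_net = 760.51 − 17.3 = 743.21 kPa.
q_all(net) = 743.21 / 2.5 = 297.29 kPa.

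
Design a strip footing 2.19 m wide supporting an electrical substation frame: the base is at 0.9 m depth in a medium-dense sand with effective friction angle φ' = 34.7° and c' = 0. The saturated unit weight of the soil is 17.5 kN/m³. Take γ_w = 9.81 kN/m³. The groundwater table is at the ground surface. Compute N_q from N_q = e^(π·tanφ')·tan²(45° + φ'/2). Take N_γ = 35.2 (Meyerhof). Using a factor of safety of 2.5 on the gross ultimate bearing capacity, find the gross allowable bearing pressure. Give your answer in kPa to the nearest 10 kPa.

q_all ≈ 210 kPa

N_q = e^(π·tan34.7°)·tan²(62.35°) = 32.08.
Water table at ground surface, so effective unit weight γ' = 17.5 − 9.81 = 7.69 kN/m³ is used throughout; overburden q = 7.69 × 0.9 = 6.921 kPa; the same γ' applies in the ½γBN_γ term.
Surcharge term q·N_q = 6.921 × 32.081 = 222.03 kPa; self-weight term 0.5·γ·B·N_γ = 0.5 × 7.69 × 2.19 × 35.2 = 296.4 kPa.
q_ult = 222.03 + 296.4 = 518.43 kPa.
q_all = 518.43 / 2.5 = 207.37 kPa.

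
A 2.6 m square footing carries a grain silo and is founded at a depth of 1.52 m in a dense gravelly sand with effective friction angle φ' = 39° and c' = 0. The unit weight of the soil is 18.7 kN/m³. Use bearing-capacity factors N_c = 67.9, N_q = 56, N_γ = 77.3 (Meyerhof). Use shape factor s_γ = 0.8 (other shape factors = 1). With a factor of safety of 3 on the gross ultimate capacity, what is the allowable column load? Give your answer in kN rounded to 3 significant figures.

P_all ≈ 6970 kN

q = γ·D_f = 18.7 × 1.52 = 28.424 kPa.
q·N_q = 28.424 × 56 = 1591.7 kPa
0.5·γ·B·N_γ·s_γ = 0.5 × 18.7 × 2.6 × 77.3 × 0.8 = 1503.3 kPa
q_ult = 1591.7 + 1503.3 = 3095.1 kPa.
Gross allowable pressure q_all = 3095.1 / 3 = 1031.7 kPa.
Footing area = 6.76 m², so allowable column load = 1031.7 × 6.76 = 6974.2 kN.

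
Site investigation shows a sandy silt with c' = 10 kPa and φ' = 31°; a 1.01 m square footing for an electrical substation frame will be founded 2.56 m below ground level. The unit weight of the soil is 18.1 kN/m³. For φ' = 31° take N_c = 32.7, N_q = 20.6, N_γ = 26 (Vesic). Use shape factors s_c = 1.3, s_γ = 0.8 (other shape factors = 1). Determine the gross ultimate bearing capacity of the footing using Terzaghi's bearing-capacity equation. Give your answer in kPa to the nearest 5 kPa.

q_ult ≈ 1570 kPa

Effective surcharge at the founding depth q = γ·D_f = 18.1 × 2.56 = 46.336 kPa.
q_ult = c·N_c·s_c + q·N_q + 0.5·γ·B·N_γ·s_γ
     = 10 × 32.7 × 1.3 + 46.336 × 20.6 + 0.5 × 18.1 × 1.01 × 26 × 0.8
     = 425.1 + 954.52 + 190.12 = 1569.7 kPa.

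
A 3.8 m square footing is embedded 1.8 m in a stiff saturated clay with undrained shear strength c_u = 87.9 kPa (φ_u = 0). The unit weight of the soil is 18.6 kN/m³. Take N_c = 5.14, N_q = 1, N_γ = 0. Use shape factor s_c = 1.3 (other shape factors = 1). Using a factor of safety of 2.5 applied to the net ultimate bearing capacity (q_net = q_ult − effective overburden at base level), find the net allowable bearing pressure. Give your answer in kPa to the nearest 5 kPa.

Overburden at base level: q = 18.6 × 1.8 = 33.48 kPa.
Cohesion term c·N_c·s_c = 87.9 × 5.14 × 1.3 = 587.35 kPa; surcharge term q·N_q = 33.48 × 1 = 33.48 kPa.
q_ult = 587.35 + 33.48 = 620.83 kPa.
Net ultimate: q_net = 620.83 − 33.48 = 587.35 kPa.
q_all(net) = 587.35 / 2.5 = 234.94 kPa.

q_all(net) ≈ 235 kPa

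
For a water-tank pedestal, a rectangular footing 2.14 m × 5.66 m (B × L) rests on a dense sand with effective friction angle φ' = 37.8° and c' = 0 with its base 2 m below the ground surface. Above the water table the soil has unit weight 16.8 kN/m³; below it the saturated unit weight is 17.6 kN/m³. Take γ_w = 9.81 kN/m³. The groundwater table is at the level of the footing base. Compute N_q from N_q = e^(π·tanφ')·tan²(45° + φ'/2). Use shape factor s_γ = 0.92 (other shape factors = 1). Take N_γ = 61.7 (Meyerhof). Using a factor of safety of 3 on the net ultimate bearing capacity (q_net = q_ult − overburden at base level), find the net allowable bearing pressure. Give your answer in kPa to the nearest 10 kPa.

N_q = e^(π·tan37.8°)·tan²(63.9°) = 47.66.
Overburden at base level: q = 16.8 × 2 = 33.6 kPa.
Below the base the soil is submerged, so the ½γBN_γ term uses γ' = 17.6 − 9.81 = 7.79 kN/m³.
Surcharge term q·N_q = 33.6 × 47.655 = 1601.2 kPa; self-weight term 0.5·γ·B·N_γ·s_γ = 0.5 × 7.79 × 2.14 × 61.7 × 0.92 = 473.14 kPa.
q_ult = 1601.2 + 473.14 = 2074.4 kPa.
q_net = 2074.4 − 33.6 = 2040.8 kPa.
q_all(net) = 2040.8 / 3 = 680.26 kPa.

q_all(net) ≈ 680 kPa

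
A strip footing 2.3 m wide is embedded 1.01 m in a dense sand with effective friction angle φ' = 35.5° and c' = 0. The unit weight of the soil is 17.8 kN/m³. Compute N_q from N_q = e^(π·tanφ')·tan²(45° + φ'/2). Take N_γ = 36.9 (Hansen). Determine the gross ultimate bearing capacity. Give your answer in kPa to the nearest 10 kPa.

tan35.5° = 0.7133, so N_q = e^(π×0.7133)·tan²(62.75°) = 9.402 × 3.77 = 35.44.
q = γ·D_f = 17.8 × 1.01 = 17.978 kPa.
q·N_q = 17.978 × 35.443 = 637.19 kPa
0.5·γ·B·N_γ = 0.5 × 17.8 × 2.3 × 36.9 = 755.34 kPa
q_ult = 637.19 + 755.34 = 1392.5 kPa.

q_ult ≈ 1390 kPa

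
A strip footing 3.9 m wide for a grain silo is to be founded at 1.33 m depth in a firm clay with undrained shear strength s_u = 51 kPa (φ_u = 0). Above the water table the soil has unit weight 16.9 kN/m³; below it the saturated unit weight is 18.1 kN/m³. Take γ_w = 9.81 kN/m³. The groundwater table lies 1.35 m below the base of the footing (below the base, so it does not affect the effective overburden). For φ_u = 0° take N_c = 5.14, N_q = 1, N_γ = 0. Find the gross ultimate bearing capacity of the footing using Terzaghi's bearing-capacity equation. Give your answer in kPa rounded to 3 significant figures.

q_ult ≈ 285 kPa

q = γ·D_f = 16.9 × 1.33 = 22.477 kPa.
c·N_c = 51 × 5.14 = 262.14 kPa
q·N_q = 22.477 × 1 = 22.477 kPa
q_ult = 262.14 + 22.477 = 284.62 kPa.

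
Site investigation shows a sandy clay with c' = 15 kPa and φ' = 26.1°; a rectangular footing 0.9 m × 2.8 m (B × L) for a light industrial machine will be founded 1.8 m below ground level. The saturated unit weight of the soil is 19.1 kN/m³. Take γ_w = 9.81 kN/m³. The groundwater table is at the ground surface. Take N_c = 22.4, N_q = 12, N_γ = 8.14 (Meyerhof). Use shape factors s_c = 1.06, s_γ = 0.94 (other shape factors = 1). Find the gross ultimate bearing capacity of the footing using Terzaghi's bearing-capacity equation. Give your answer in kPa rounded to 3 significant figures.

q_ult ≈ 589 kPa

Water table at ground surface, so effective unit weight γ' = 19.1 − 9.81 = 9.29 kN/m³ is used throughout; overburden q = 9.29 × 1.8 = 16.722 kPa; the same γ' applies in the ½γBN_γ term.
Cohesion term c·N_c·s_c = 15 × 22.4 × 1.06 = 356.16 kPa; surcharge term q·N_q = 16.722 × 12 = 200.66 kPa; self-weight term 0.5·γ·B·N_γ·s_γ = 0.5 × 9.29 × 0.9 × 8.14 × 0.94 = 31.988 kPa.
q_ult = 356.16 + 200.66 + 31.988 = 588.81 kPa.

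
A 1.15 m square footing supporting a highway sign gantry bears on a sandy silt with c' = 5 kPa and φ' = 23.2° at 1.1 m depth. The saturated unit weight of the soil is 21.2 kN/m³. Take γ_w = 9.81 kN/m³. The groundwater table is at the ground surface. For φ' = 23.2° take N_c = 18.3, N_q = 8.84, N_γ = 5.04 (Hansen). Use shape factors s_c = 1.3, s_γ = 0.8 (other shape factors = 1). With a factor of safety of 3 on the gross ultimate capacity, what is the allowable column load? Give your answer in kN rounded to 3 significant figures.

With the water table at the surface the whole profile is submerged: γ' = 21.2 − 9.81 = 11.39 kN/m³, so q = γ'·D_f = 12.529 kPa; the same γ' applies in the ½γBN_γ term.
q_ult = c·N_c·s_c + q·N_q + 0.5·γ·B·N_γ·s_γ
     = 5 × 18.3 × 1.3 + 12.529 × 8.84 + 0.5 × 11.39 × 1.15 × 5.04 × 0.8
     = 118.95 + 110.76 + 26.407 = 256.11 kPa.
Gross allowable pressure q_all = 256.11 / 3 = 85.371 kPa.
Footing area = 1.3225 m², so allowable column load = 85.371 × 1.3225 = 112.9 kN.

P_all ≈ 113 kN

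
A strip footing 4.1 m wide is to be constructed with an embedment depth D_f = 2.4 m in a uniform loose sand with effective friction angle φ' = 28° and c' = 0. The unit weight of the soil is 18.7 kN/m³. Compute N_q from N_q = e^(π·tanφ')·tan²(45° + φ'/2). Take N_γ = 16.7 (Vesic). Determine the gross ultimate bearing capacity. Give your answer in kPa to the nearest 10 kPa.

tan28° = 0.5317, so N_q = e^(π×0.5317)·tan²(59°) = 5.314 × 2.77 = 14.72.
Effective surcharge at the founding depth q = γ·D_f = 18.7 × 2.4 = 44.88 kPa.
q_ult = q·N_q + 0.5·γ·B·N_γ
     = 44.88 × 14.72 + 0.5 × 18.7 × 4.1 × 16.7
     = 660.63 + 640.19 = 1300.8 kPa.

q_ult ≈ 1300 kPa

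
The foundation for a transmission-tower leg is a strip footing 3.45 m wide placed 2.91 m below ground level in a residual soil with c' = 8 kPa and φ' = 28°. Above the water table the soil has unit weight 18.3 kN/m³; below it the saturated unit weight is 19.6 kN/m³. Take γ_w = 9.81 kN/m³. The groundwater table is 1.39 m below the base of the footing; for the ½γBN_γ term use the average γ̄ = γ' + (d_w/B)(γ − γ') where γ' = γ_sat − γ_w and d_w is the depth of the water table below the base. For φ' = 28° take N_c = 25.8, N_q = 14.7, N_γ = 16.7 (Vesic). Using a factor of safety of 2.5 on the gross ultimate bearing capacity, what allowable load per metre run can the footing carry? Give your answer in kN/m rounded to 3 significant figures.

Effective surcharge at the founding depth q = γ·D_f = 18.3 × 2.91 = 53.253 kPa.
With d_w = 1.39 m < B, γ̄ = 9.79 + (1.39/3.45) × (18.3 − 9.79) = 13.219 kN/m³.
q_ult = c·N_c + q·N_q + 0.5·γ·B·N_γ
     = 8 × 25.8 + 53.253 × 14.7 + 0.5 × 13.219 × 3.45 × 16.7
     = 206.4 + 782.82 + 380.8 = 1370 kPa.
Gross allowable pressure q_all = 1370 / 2.5 = 548.01 kPa.
Allowable wall load = q_all × B = 548.01 × 3.45 = 1890.6 kN per metre run.

≈ 1890 kN/m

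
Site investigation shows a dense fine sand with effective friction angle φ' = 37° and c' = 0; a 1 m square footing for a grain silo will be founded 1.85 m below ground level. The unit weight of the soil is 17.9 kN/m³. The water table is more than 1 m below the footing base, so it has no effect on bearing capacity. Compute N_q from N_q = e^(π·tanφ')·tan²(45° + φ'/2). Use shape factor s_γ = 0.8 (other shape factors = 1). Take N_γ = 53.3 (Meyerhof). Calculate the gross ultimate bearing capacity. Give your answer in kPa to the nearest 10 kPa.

q_ult ≈ 1800 kPa

tan37° = 0.7536, so N_q = e^(π×0.7536)·tan²(63.5°) = 10.669 × 4.023 = 42.92.
Effective surcharge at the founding depth q = γ·D_f = 17.9 × 1.85 = 33.115 kPa.
q_ult = q·N_q + 0.5·γ·B·N_γ·s_γ
     = 33.115 × 42.92 + 0.5 × 17.9 × 1 × 53.3 × 0.8
     = 1421.3 + 381.63 = 1802.9 kPa.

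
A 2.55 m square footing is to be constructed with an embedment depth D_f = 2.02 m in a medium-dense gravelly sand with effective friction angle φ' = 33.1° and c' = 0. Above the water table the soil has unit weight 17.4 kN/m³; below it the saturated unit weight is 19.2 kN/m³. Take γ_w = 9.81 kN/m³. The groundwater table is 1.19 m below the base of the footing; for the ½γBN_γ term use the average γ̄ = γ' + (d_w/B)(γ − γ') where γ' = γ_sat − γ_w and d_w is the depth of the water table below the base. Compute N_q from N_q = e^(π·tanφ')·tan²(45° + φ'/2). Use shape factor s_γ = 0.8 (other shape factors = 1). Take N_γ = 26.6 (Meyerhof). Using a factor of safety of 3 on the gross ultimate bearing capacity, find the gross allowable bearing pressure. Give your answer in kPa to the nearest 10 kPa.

q_all ≈ 430 kPa

N_q = e^(π·tan33.1°)·tan²(61.55°) = 26.41.
q = γ·D_f = 17.4 × 2.02 = 35.148 kPa.
γ' = 9.39 kN/m³; averaging over the depth B below the base, γ̄ = γ' + (d_w/B)(γ − γ') = 13.128 kN/m³.
q·N_q = 35.148 × 26.406 = 928.12 kPa
0.5·γ·B·N_γ·s_γ = 0.5 × 13.128 × 2.55 × 26.6 × 0.8 = 356.19 kPa
q_ult = 928.12 + 356.19 = 1284.3 kPa.
q_all = 1284.3 / 3 = 428.1 kPa.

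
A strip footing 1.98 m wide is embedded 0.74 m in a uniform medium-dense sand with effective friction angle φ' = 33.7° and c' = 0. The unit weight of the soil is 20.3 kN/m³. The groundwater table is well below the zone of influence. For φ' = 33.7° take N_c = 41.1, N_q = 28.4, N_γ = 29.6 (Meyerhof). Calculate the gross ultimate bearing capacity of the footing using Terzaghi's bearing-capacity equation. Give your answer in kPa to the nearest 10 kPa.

Overburden at base level: q = 20.3 × 0.74 = 15.022 kPa.
Surcharge term q·N_q = 15.022 × 28.4 = 426.62 kPa; self-weight term 0.5·γ·B·N_γ = 0.5 × 20.3 × 1.98 × 29.6 = 594.87 kPa.
q_ult = 426.62 + 594.87 = 1021.5 kPa.

q_ult ≈ 1020 kPa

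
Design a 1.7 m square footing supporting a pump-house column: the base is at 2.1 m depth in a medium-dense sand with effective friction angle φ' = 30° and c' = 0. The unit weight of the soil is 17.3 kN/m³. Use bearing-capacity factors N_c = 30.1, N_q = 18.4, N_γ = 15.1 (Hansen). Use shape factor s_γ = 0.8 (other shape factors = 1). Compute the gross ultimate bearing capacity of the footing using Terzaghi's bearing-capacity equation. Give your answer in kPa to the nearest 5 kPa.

q = γ·D_f = 17.3 × 2.1 = 36.33 kPa.
q·N_q = 36.33 × 18.4 = 668.47 kPa
0.5·γ·B·N_γ·s_γ = 0.5 × 17.3 × 1.7 × 15.1 × 0.8 = 177.64 kPa
q_ult = 668.47 + 177.64 = 846.11 kPa.

q_ult ≈ 845 kPa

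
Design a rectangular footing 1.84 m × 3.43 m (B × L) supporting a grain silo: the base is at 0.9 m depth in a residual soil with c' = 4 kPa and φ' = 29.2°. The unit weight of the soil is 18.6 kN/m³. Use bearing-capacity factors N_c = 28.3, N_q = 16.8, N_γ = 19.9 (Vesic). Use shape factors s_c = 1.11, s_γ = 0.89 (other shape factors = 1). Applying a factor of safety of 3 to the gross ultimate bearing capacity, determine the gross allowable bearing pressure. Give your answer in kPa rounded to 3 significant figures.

q = γ·D_f = 18.6 × 0.9 = 16.74 kPa.
c·N_c·s_c = 4 × 28.3 × 1.11 = 125.65 kPa
q·N_q = 16.74 × 16.8 = 281.23 kPa
0.5·γ·B·N_γ·s_γ = 0.5 × 18.6 × 1.84 × 19.9 × 0.89 = 303.07 kPa
q_ult = 125.65 + 281.23 + 303.07 = 709.95 kPa.
q_all = q_ult / FS = 709.95 / 3 = 236.65 kPa.

q_all ≈ 237 kPa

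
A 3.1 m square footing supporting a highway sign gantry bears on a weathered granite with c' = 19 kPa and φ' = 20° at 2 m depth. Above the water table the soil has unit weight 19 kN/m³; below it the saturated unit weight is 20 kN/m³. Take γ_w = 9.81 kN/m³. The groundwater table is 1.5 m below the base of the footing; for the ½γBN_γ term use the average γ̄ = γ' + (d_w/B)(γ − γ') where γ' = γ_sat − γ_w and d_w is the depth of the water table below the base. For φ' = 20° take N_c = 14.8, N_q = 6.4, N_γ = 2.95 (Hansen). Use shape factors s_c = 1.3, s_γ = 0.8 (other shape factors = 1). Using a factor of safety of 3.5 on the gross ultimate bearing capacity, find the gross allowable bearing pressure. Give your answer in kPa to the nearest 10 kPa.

Overburden at base level: q = 19 × 2 = 38 kPa.
The water table is 1.5 m below the base (< B = 3.1 m), so the ½γBN_γ term uses γ̄ = γ' + (d_w/B)(γ − γ') = 10.19 + (1.5/3.1)(19 − 10.19) = 14.453 kN/m³.
Cohesion term c·N_c·s_c = 19 × 14.8 × 1.3 = 365.56 kPa; surcharge term q·N_q = 38 × 6.4 = 243.2 kPa; self-weight term 0.5·γ·B·N_γ·s_γ = 0.5 × 14.453 × 3.1 × 2.95 × 0.8 = 52.869 kPa.
q_ult = 365.56 + 243.2 + 52.869 = 661.63 kPa.
q_all = 661.63 / 3.5 = 189.04 kPa.

q_all ≈ 190 kPa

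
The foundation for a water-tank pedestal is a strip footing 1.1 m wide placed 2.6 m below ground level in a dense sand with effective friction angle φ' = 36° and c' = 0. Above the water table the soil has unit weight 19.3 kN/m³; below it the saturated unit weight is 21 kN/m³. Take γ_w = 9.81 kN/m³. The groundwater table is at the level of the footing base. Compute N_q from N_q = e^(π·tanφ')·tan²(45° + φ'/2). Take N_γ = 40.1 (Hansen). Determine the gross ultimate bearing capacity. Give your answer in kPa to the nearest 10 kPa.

tan36° = 0.7265, so N_q = e^(π×0.7265)·tan²(63°) = 9.801 × 3.852 = 37.75.
q = γ·D_f = 19.3 × 2.6 = 50.18 kPa.
For the ½γBN_γ term take γ' = 21 − 9.81 = 11.19 kN/m³ (soil below base is submerged).
q·N_q = 50.18 × 37.752 = 1894.4 kPa
0.5·γ·B·N_γ = 0.5 × 11.19 × 1.1 × 40.1 = 246.8 kPa
q_ult = 1894.4 + 246.8 = 2141.2 kPa.

q_ult ≈ 2140 kPa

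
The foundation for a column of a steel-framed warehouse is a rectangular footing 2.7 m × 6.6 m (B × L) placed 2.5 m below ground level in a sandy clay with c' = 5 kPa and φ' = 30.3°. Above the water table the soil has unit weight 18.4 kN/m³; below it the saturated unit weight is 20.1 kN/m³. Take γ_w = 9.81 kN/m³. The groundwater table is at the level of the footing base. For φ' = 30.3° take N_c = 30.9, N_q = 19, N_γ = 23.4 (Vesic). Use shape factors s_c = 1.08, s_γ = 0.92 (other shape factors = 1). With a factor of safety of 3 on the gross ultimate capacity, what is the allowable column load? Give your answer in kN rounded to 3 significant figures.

P_all ≈ 7960 kN

Overburden at base level: q = 18.4 × 2.5 = 46 kPa.
Below the base the soil is submerged, so the ½γBN_γ term uses γ' = 20.1 − 9.81 = 10.29 kN/m³.
Cohesion term c·N_c·s_c = 5 × 30.9 × 1.08 = 166.86 kPa; surcharge term q·N_q = 46 × 19 = 874 kPa; self-weight term 0.5·γ·B·N_γ·s_γ = 0.5 × 10.29 × 2.7 × 23.4 × 0.92 = 299.06 kPa.
q_ult = 166.86 + 874 + 299.06 = 1339.9 kPa.
Gross allowable pressure q_all = 1339.9 / 3 = 446.64 kPa.
Footing area = 17.82 m², so allowable column load = 446.64 × 17.82 = 7959.1 kN.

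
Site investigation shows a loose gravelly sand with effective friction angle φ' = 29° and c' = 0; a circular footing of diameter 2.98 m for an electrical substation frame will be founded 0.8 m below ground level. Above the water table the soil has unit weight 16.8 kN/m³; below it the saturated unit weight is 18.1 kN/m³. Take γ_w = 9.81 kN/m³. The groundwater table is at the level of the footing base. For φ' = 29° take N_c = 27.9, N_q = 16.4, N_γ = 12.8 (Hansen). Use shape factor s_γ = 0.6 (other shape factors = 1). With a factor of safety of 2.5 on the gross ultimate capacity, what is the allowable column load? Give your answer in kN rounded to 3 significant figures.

P_all ≈ 880 kN

Effective surcharge at the founding depth q = γ·D_f = 16.8 × 0.8 = 13.44 kPa.
The water table coincides with the base, so in the self-weight term γ → γ' = 8.29 kN/m³.
q_ult = q·N_q + 0.5·γ·B·N_γ·s_γ
     = 13.44 × 16.4 + 0.5 × 8.29 × 2.98 × 12.8 × 0.6
     = 220.42 + 94.864 = 315.28 kPa.
Gross allowable pressure q_all = 315.28 / 2.5 = 126.11 kPa.
Footing area = 6.9746 m², so allowable column load = 126.11 × 6.9746 = 879.58 kN.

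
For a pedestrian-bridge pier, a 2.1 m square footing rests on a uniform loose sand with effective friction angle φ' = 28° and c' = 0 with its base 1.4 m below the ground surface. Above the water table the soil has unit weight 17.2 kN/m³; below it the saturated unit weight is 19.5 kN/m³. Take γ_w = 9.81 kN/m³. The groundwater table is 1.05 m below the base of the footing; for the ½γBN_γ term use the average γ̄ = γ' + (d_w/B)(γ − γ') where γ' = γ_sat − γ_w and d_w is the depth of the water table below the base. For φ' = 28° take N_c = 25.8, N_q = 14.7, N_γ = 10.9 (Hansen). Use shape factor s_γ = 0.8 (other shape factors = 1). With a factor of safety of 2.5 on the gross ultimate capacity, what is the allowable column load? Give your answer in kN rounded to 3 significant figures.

q = γ·D_f = 17.2 × 1.4 = 24.08 kPa.
γ' = 9.69 kN/m³; averaging over the depth B below the base, γ̄ = γ' + (d_w/B)(γ − γ') = 13.445 kN/m³.
q·N_q = 24.08 × 14.7 = 353.98 kPa
0.5·γ·B·N_γ·s_γ = 0.5 × 13.445 × 2.1 × 10.9 × 0.8 = 123.1 kPa
q_ult = 353.98 + 123.1 = 477.08 kPa.
Gross allowable pressure q_all = 477.08 / 2.5 = 190.83 kPa.
Footing area = 4.41 m², so allowable column load = 190.83 × 4.41 = 841.57 kN.

P_all ≈ 842 kN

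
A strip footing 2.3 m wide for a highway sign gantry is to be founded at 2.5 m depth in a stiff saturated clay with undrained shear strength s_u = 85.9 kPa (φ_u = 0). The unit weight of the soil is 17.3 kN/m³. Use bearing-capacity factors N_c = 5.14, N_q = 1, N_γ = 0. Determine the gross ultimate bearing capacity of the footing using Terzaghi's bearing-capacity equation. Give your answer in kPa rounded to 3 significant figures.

q_ult ≈ 485 kPa

q = γ·D_f = 17.3 × 2.5 = 43.25 kPa.
c·N_c = 85.9 × 5.14 = 441.53 kPa
q·N_q = 43.25 × 1 = 43.25 kPa
q_ult = 441.53 + 43.25 = 484.78 kPa.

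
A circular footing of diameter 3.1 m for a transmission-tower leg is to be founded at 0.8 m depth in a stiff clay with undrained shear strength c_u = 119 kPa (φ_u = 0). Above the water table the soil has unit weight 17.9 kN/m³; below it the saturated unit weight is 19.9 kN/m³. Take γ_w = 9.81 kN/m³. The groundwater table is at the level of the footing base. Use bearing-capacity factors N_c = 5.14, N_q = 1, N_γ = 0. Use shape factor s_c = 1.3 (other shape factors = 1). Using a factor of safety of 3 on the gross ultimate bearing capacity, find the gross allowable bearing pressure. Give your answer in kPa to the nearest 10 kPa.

q_all ≈ 270 kPa

Overburden at base level: q = 17.9 × 0.8 = 14.32 kPa.
Cohesion term c·N_c·s_c = 119 × 5.14 × 1.3 = 795.16 kPa; surcharge term q·N_q = 14.32 × 1 = 14.32 kPa.
q_ult = 795.16 + 14.32 = 809.48 kPa.
q_all = 809.48 / 3 = 269.83 kPa.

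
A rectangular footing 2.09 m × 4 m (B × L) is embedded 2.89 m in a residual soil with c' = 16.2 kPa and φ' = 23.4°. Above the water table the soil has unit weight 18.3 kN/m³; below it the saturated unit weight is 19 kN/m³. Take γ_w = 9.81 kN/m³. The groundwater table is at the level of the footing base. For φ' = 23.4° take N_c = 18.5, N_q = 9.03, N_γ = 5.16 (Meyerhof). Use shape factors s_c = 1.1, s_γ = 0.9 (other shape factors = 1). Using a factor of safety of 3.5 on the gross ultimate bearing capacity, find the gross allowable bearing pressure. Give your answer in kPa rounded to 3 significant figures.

Overburden at base level: q = 18.3 × 2.89 = 52.887 kPa.
Below the base the soil is submerged, so the ½γBN_γ term uses γ' = 19 − 9.81 = 9.19 kN/m³.
Cohesion term c·N_c·s_c = 16.2 × 18.5 × 1.1 = 329.67 kPa; surcharge term q·N_q = 52.887 × 9.03 = 477.57 kPa; self-weight term 0.5·γ·B·N_γ·s_γ = 0.5 × 9.19 × 2.09 × 5.16 × 0.9 = 44.599 kPa.
q_ult = 329.67 + 477.57 + 44.599 = 851.84 kPa.
q_all = 851.84 / 3.5 = 243.38 kPa.

q_all ≈ 243 kPa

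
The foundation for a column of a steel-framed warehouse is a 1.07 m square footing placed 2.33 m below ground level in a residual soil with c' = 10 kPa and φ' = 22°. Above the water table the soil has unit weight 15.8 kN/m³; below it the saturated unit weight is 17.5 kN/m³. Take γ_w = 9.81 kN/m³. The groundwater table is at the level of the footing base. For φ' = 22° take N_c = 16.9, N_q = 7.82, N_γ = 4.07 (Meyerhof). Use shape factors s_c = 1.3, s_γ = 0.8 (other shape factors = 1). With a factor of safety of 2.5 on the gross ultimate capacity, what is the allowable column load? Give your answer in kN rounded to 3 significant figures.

P_all ≈ 239 kN

q = γ·D_f = 15.8 × 2.33 = 36.814 kPa.
For the ½γBN_γ term take γ' = 17.5 − 9.81 = 7.69 kN/m³ (soil below base is submerged).
c·N_c·s_c = 10 × 16.9 × 1.3 = 219.7 kPa
q·N_q = 36.814 × 7.82 = 287.89 kPa
0.5·γ·B·N_γ·s_γ = 0.5 × 7.69 × 1.07 × 4.07 × 0.8 = 13.396 kPa
q_ult = 219.7 + 287.89 + 13.396 = 520.98 kPa.
Gross allowable pressure q_all = 520.98 / 2.5 = 208.39 kPa.
Footing area = 1.1449 m², so allowable column load = 208.39 × 1.1449 = 238.59 kN.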